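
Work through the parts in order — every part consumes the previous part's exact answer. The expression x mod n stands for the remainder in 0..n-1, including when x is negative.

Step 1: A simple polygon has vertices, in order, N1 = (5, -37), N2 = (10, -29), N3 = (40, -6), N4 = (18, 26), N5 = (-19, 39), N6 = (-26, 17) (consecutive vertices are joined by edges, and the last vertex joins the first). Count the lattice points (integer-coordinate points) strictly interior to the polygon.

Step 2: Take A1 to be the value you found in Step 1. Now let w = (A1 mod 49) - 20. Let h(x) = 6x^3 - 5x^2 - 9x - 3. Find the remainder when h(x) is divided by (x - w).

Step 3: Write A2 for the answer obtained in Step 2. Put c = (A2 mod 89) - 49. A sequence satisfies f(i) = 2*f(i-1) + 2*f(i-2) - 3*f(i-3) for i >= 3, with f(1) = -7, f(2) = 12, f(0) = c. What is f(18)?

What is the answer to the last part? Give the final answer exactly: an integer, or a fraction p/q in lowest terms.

-25207469

Step 1: cross terms: (5*-29 - 10*-37)=225, (10*-6 - 40*-29)=1100, (40*26 - 18*-6)=1148, (18*39 - -19*26)=1196, (-19*17 - -26*39)=691, (-26*-37 - 5*17)=877; twice the area = |5237| = 5237; area = 5237/2; boundary points = 1 + 1 + 2 + 1 + 1 + 1 = 7; strictly interior points = area - boundary/2 + 1 = 2616; answer 2616
Step 2: A1 = 2616; w = -1; remainder = value at the root: 6*(-1)^3 - 5*(-1)^2 - 9*(-1)^1 - 3 = (-6) + (-5) + (9) + (-3) = -5; answer -5
Step 3: A2 = -5; c = 35; f(3) = 2*(12) + 2*(-7) - 3*(35) = -95; iterating: f(3)=-95, f(4)=-145, f(5)=-516, f(6)=-1037, f(7)=-2671, f(8)=-5868, f(9)=-13967, f(10)=-31657, f(11)=-73644, f(12)=-168701, f(13)=-389719, f(14)=-895908, f(15)=-2065151, f(16)=-4752961, f(17)=-10948500, f(18)=-25207469; answer -25207469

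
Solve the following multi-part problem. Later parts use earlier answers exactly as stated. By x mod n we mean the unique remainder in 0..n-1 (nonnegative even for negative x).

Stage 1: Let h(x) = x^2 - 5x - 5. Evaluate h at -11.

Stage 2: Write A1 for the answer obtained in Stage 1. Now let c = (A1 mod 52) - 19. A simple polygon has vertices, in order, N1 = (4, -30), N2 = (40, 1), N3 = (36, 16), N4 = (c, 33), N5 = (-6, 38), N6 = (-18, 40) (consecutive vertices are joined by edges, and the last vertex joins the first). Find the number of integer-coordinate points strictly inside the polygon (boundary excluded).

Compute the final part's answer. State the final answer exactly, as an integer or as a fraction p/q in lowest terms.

1962

Stage 1: 1*(-11)^2 - 5*(-11)^1 - 5 = (121) + (55) + (-5) = 171; answer 171
Stage 2: A1 = 171; c = -4; cross terms: (4*1 - 40*-30)=1204, (40*16 - 36*1)=604, (36*33 - -4*16)=1252, (-4*38 - -6*33)=46, (-6*40 - -18*38)=444, (-18*-30 - 4*40)=380; twice the area = |3930| = 3930; area = 1965; boundary points = 1 + 1 + 1 + 1 + 2 + 2 = 8; strictly interior points = area - boundary/2 + 1 = 1962; answer 1962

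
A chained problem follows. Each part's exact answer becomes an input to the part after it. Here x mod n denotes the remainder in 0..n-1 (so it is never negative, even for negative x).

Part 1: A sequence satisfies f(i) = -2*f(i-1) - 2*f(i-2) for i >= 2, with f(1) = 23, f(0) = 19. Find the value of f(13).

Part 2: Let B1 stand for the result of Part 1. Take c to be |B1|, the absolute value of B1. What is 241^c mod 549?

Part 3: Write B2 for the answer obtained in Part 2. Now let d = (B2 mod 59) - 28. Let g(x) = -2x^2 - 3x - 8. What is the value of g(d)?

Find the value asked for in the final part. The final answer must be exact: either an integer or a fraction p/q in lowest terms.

Part 1: f(2) = -2*(23) - 2*(19) = -84; iterating: f(2)=-84, f(3)=122, f(4)=-76, f(5)=-92, f(6)=336, f(7)=-488, f(8)=304, f(9)=368, f(10)=-1344, f(11)=1952, f(12)=-1216, f(13)=-1472; answer -1472
Part 2: B1 = -1472; c = 1472; squarings mod 549: 241^1=241, 241^2=436, 241^4=142, 241^8=400, 241^16=241, 241^32=436, 241^64=142, 241^128=400, 241^256=241, 241^512=436, 241^1024=142; 241^1472 = 241^64 * 241^128 * 241^256 * 241^1024 = 436 (mod 549); answer 436
Part 3: B2 = 436; d = -5; -2*(-5)^2 - 3*(-5)^1 - 8 = (-50) + (15) + (-8) = -43; answer -43

-43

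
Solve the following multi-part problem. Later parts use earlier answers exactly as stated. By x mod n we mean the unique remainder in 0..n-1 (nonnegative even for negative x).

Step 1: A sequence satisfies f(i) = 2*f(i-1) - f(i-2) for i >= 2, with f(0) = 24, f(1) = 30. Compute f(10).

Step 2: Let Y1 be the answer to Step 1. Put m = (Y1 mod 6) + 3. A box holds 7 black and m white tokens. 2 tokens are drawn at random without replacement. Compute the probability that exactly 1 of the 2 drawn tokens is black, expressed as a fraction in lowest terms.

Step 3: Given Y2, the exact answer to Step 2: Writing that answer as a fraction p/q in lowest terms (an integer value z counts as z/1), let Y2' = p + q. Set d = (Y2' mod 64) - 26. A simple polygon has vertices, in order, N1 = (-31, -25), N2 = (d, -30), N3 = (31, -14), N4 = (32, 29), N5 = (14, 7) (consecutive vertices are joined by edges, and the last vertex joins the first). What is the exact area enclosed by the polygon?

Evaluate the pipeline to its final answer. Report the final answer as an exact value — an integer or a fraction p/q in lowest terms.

Step 1: f(2) = 2*(30) - 1*(24) = 36; iterating: f(2)=36, f(3)=42, f(4)=48, f(5)=54, f(6)=60, f(7)=66, f(8)=72, f(9)=78, f(10)=84; answer 84
Step 2: Y1 = 84; m = 3; total draws C(10,2) = 45; favorable C(7,1)*C(3,1) = 21; P = 7/15; answer 7/15
Step 3: Y2 = 7/15; threaded value p + q = 22; d = -4; cross terms: (-31*-30 - -4*-25)=830, (-4*-14 - 31*-30)=986, (31*29 - 32*-14)=1347, (32*7 - 14*29)=-182, (14*-25 - -31*7)=-133; twice the area = |2848| = 2848; area = 1424; answer 1424

1424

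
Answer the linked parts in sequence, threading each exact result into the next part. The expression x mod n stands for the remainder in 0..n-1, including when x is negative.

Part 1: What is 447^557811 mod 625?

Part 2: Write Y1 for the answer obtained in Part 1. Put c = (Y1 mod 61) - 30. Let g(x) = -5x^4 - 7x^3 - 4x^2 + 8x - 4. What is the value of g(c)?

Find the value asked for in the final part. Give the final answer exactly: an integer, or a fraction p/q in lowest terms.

-1764

Part 1: squarings mod 625: 447^1=447, 447^2=434, 447^4=231, 447^8=236, 447^16=71, 447^32=41, 447^64=431, 447^128=136, 447^256=371, 447^512=141, 447^1024=506, 447^2048=411, 447^4096=171, 447^8192=491, 447^16384=456, 447^32768=436, 447^65536=96, 447^131072=466, 447^262144=281, 447^524288=211; 447^557811 = 447^1 * 447^2 * 447^16 * 447^32 * 447^64 * 447^128 * 447^512 * 447^32768 * 447^524288 = 278 (mod 625); answer 278
Part 2: Y1 = 278; c = 4; -5*(4)^4 - 7*(4)^3 - 4*(4)^2 + 8*(4)^1 - 4 = (-1280) + (-448) + (-64) + (32) + (-4) = -1764; answer -1764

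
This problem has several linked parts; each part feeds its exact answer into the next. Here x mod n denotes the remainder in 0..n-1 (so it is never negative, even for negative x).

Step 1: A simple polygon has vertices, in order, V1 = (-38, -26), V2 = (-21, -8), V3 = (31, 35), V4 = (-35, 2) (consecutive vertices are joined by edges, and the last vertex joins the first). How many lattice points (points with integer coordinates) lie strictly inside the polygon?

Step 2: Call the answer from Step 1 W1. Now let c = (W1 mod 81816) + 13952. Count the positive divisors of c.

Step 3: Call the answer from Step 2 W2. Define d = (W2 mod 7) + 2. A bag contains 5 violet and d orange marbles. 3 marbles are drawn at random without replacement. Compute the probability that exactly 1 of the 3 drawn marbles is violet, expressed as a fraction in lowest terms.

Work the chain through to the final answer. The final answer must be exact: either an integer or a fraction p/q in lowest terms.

Step 1: cross terms: (-38*-8 - -21*-26)=-242, (-21*35 - 31*-8)=-487, (31*2 - -35*35)=1287, (-35*-26 - -38*2)=986; twice the area = |1544| = 1544; area = 772; boundary points = 1 + 1 + 33 + 1 = 36; strictly interior points = area - boundary/2 + 1 = 755; answer 755
Step 2: W1 = 755; c = 14707; 14707 = 7 * 11 * 191; number of divisors = (1+1) * (1+1) * (1+1) = 8; answer 8
Step 3: W2 = 8; d = 3; total draws C(8,3) = 56; favorable C(5,1)*C(3,2) = 15; P = 15/56; answer 15/56

15/56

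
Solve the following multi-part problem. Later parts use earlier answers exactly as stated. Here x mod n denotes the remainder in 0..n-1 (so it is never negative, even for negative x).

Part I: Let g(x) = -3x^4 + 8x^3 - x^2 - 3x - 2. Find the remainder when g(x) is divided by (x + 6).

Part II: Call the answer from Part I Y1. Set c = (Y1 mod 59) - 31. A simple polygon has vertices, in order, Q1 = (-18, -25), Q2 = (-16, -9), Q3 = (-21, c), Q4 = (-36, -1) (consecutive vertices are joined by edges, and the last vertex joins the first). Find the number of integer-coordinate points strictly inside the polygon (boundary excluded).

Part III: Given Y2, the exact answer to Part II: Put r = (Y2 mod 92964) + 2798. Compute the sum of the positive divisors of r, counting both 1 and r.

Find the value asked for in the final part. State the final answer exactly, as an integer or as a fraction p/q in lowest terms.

Part I: remainder = value at the root: -3*(-6)^4 + 8*(-6)^3 - 1*(-6)^2 - 3*(-6)^1 - 2 = (-3888) + (-1728) + (-36) + (18) + (-2) = -5636; answer -5636
Part II: Y1 = -5636; c = -3; cross terms: (-18*-9 - -16*-25)=-238, (-16*-3 - -21*-9)=-141, (-21*-1 - -36*-3)=-87, (-36*-25 - -18*-1)=882; twice the area = |416| = 416; area = 208; boundary points = 2 + 1 + 1 + 6 = 10; strictly interior points = area - boundary/2 + 1 = 204; answer 204
Part III: Y2 = 204; r = 3002; 3002 = 2 * 19 * 79; sigma = (1 + 2) * (1 + 19) * (1 + 79) = 3 * 20 * 80 = 4800; answer 4800

4800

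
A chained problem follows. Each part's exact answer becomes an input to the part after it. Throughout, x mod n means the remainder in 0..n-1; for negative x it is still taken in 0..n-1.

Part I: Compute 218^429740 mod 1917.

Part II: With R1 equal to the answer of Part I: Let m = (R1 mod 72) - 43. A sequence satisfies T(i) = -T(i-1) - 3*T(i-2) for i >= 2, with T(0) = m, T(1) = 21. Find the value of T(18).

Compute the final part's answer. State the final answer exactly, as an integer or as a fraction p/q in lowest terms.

130299

Part I: squarings mod 1917: 218^1=218, 218^2=1516, 218^4=1690, 218^8=1687, 218^16=1141, 218^32=238, 218^64=1051, 218^128=409, 218^256=502, 218^512=877, 218^1024=412, 218^2048=1048, 218^4096=1780, 218^8192=1516, 218^16384=1690, 218^32768=1687, 218^65536=1141, 218^131072=238, 218^262144=1051; 218^429740 = 218^4 * 218^8 * 218^32 * 218^128 * 218^512 * 218^1024 * 218^2048 * 218^32768 * 218^131072 * 218^262144 = 1066 (mod 1917); answer 1066
Part II: R1 = 1066; m = 15; T(2) = -1*(21) - 3*(15) = -66; iterating: T(2)=-66, T(3)=3, T(4)=195, T(5)=-204, T(6)=-381, T(7)=993, T(8)=150, T(9)=-3129, T(10)=2679, T(11)=6708, T(12)=-14745, T(13)=-5379, T(14)=49614, T(15)=-33477, T(16)=-115365, T(17)=215796, T(18)=130299; answer 130299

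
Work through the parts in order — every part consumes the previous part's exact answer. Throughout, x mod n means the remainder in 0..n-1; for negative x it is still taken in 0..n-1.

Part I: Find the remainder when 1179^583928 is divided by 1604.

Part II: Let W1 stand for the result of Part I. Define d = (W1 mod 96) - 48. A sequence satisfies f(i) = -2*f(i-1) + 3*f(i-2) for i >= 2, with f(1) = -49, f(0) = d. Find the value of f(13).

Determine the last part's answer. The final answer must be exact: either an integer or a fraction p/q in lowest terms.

Part I: squarings mod 1604: 1179^1=1179, 1179^2=977, 1179^4=149, 1179^8=1349, 1179^16=865, 1179^32=761, 1179^64=77, 1179^128=1117, 1179^256=1381, 1179^512=5, 1179^1024=25, 1179^2048=625, 1179^4096=853, 1179^8192=997, 1179^16384=1133, 1179^32768=489, 1179^65536=125, 1179^131072=1189, 1179^262144=597, 1179^524288=321; 1179^583928 = 1179^8 * 1179^16 * 1179^32 * 1179^64 * 1179^128 * 1179^2048 * 1179^8192 * 1179^16384 * 1179^32768 * 1179^524288 = 1289 (mod 1604); answer 1289
Part II: W1 = 1289; d = -7; f(2) = -2*(-49) + 3*(-7) = 77; iterating: f(2)=77, f(3)=-301, f(4)=833, f(5)=-2569, f(6)=7637, f(7)=-22981, f(8)=68873, f(9)=-206689, f(10)=619997, f(11)=-1860061, f(12)=5580113, f(13)=-16740409; answer -16740409

-16740409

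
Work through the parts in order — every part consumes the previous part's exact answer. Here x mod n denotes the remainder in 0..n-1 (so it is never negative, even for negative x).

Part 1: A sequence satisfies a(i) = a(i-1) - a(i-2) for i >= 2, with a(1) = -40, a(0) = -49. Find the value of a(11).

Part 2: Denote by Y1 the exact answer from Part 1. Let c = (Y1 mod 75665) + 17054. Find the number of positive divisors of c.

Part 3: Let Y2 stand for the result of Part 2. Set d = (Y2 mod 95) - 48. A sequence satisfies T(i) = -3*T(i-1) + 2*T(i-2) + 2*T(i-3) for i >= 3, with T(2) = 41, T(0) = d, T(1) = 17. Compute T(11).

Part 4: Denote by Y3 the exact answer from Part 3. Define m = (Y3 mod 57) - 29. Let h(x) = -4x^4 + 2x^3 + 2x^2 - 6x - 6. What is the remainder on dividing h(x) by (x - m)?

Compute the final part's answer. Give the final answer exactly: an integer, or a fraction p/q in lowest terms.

-2676

Part 1: a(2) = 1*(-40) - 1*(-49) = 9; iterating: a(2)=9, a(3)=49, a(4)=40, a(5)=-9, a(6)=-49, a(7)=-40, a(8)=9, a(9)=49, a(10)=40, a(11)=-9; answer -9
Part 2: Y1 = -9; c = 92710; 92710 = 2 * 5 * 73 * 127; number of divisors = (1+1) * (1+1) * (1+1) * (1+1) = 16; answer 16
Part 3: Y2 = 16; d = -32; T(3) = -3*(41) + 2*(17) + 2*(-32) = -153; iterating: T(3)=-153, T(4)=575, T(5)=-1949, T(6)=6691, T(7)=-22821, T(8)=77947, T(9)=-266101, T(10)=908555, T(11)=-3101973; answer -3101973
Part 4: Y3 = -3101973; m = -5; remainder = value at the root: -4*(-5)^4 + 2*(-5)^3 + 2*(-5)^2 - 6*(-5)^1 - 6 = (-2500) + (-250) + (50) + (30) + (-6) = -2676; answer -2676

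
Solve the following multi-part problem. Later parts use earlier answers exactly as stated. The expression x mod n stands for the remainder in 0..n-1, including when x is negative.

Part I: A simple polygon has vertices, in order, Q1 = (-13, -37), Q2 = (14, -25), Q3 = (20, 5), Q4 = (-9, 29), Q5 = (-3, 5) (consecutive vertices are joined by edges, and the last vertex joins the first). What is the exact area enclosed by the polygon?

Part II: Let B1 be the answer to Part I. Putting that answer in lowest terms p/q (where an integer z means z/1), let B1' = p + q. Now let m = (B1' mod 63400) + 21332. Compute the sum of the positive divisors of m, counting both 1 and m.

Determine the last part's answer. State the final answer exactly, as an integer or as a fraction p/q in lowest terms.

Part I: cross terms: (-13*-25 - 14*-37)=843, (14*5 - 20*-25)=570, (20*29 - -9*5)=625, (-9*5 - -3*29)=42, (-3*-37 - -13*5)=176; twice the area = |2256| = 2256; area = 1128; answer 1128
Part II: B1 = 1128; threaded value p + q = 1129; m = 22461; 22461 = 3 * 7487; sigma = (1 + 3) * (1 + 7487) = 4 * 7488 = 29952; answer 29952

29952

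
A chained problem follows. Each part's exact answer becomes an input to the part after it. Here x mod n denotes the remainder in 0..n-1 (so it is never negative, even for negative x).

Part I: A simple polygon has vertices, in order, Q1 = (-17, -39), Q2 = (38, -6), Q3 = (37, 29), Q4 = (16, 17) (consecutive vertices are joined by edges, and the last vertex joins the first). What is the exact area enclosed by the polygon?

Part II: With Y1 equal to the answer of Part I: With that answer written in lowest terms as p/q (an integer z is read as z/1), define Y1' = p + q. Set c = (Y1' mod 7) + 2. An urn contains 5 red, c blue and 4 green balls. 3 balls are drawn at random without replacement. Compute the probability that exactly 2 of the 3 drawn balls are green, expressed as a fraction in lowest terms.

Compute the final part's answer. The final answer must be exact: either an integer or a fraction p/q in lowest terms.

9/70

Part I: cross terms: (-17*-6 - 38*-39)=1584, (38*29 - 37*-6)=1324, (37*17 - 16*29)=165, (16*-39 - -17*17)=-335; twice the area = |2738| = 2738; area = 1369; answer 1369
Part II: Y1 = 1369; threaded value p + q = 1370; c = 7; total draws C(16,3) = 560; favorable C(4,2)*C(12,1) = 72; P = 9/70; answer 9/70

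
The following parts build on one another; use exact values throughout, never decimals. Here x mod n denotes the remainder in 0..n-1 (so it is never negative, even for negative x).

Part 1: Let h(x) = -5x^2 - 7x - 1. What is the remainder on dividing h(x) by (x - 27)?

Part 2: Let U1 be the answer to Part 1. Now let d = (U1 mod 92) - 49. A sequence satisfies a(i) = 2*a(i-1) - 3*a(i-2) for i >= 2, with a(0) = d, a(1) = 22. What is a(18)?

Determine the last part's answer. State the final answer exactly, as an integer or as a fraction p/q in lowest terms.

Part 1: remainder = value at the root: -5*(27)^2 - 7*(27)^1 - 1 = (-3645) + (-189) + (-1) = -3835; answer -3835
Part 2: U1 = -3835; d = -20; a(2) = 2*(22) - 3*(-20) = 104; iterating: a(2)=104, a(3)=142, a(4)=-28, a(5)=-482, a(6)=-880, a(7)=-314, a(8)=2012, a(9)=4966, a(10)=3896, a(11)=-7106, a(12)=-25900, a(13)=-30482, a(14)=16736, a(15)=124918, a(16)=199628, a(17)=24502, a(18)=-549880; answer -549880

-549880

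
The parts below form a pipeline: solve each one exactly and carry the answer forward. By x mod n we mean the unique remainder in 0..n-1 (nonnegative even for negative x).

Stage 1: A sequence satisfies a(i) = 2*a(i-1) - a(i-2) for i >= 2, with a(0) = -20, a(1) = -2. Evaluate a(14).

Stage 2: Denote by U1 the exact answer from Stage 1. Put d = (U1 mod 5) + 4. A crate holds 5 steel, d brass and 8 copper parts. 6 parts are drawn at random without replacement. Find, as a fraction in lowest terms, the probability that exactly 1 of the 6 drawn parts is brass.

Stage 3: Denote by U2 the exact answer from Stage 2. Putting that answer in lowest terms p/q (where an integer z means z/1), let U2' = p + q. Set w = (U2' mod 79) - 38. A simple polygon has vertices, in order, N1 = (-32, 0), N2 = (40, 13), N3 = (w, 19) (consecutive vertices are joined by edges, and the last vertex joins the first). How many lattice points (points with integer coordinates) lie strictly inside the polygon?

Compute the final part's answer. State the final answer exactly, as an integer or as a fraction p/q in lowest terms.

447

Stage 1: a(2) = 2*(-2) - 1*(-20) = 16; iterating: a(2)=16, a(3)=34, a(4)=52, a(5)=70, a(6)=88, a(7)=106, a(8)=124, a(9)=142, a(10)=160, a(11)=178, a(12)=196, a(13)=214, a(14)=232; answer 232
Stage 2: U1 = 232; d = 6; total draws C(19,6) = 27132; favorable C(6,1)*C(13,5) = 7722; P = 1287/4522; answer 1287/4522
Stage 3: U2 = 1287/4522; threaded value p + q = 5809; w = 4; cross terms: (-32*13 - 40*0)=-416, (40*19 - 4*13)=708, (4*0 - -32*19)=608; twice the area = |900| = 900; area = 450; boundary points = 1 + 6 + 1 = 8; strictly interior points = area - boundary/2 + 1 = 447; answer 447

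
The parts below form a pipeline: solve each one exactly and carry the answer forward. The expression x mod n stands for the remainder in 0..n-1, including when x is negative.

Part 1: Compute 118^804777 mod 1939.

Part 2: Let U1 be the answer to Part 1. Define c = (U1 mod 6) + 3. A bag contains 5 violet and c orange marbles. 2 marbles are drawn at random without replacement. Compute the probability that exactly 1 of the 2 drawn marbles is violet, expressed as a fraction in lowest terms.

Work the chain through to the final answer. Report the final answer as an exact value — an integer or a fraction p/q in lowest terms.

Part 1: squarings mod 1939: 118^1=118, 118^2=351, 118^4=1044, 118^8=218, 118^16=988, 118^32=827, 118^64=1401, 118^128=533, 118^256=995, 118^512=1135, 118^1024=729, 118^2048=155, 118^4096=757, 118^8192=1044, 118^16384=218, 118^32768=988, 118^65536=827, 118^131072=1401, 118^262144=533, 118^524288=995; 118^804777 = 118^1 * 118^8 * 118^32 * 118^128 * 118^256 * 118^512 * 118^1024 * 118^16384 * 118^262144 * 118^524288 = 139 (mod 1939); answer 139
Part 2: U1 = 139; c = 4; total draws C(9,2) = 36; favorable C(5,1)*C(4,1) = 20; P = 5/9; answer 5/9

5/9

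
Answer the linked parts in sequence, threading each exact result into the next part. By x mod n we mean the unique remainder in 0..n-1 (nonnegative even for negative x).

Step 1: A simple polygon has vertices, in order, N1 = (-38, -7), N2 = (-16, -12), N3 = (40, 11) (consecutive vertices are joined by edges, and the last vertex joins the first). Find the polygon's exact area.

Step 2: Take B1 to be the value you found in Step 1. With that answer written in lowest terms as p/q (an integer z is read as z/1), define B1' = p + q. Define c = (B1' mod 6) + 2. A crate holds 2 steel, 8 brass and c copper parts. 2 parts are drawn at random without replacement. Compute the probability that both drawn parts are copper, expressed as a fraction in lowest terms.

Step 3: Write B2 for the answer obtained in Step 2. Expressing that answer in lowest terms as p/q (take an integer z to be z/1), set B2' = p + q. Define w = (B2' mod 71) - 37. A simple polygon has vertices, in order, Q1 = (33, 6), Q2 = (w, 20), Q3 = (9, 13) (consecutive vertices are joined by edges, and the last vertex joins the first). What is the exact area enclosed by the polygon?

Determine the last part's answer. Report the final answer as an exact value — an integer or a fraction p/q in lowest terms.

Step 1: cross terms: (-38*-12 - -16*-7)=344, (-16*11 - 40*-12)=304, (40*-7 - -38*11)=138; twice the area = |786| = 786; area = 393; answer 393
Step 2: B1 = 393; threaded value p + q = 394; c = 6; total draws C(16,2) = 120; favorable C(6,2) = 15; P = 1/8; answer 1/8
Step 3: B2 = 1/8; threaded value p + q = 9; w = -28; cross terms: (33*20 - -28*6)=828, (-28*13 - 9*20)=-544, (9*6 - 33*13)=-375; twice the area = |-91| = 91; area = 91/2; answer 91/2

91/2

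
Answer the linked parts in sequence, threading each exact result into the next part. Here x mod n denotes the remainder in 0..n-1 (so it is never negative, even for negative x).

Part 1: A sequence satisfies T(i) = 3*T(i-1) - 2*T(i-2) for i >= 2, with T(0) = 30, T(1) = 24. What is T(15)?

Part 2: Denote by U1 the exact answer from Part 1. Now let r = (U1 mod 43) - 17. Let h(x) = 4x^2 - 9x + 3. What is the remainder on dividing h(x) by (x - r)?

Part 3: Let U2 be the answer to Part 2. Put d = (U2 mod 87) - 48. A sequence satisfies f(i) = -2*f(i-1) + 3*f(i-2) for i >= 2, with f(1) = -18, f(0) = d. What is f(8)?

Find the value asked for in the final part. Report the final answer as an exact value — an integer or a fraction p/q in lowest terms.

31161

Part 1: T(2) = 3*(24) - 2*(30) = 12; iterating: T(2)=12, T(3)=-12, T(4)=-60, T(5)=-156, T(6)=-348, T(7)=-732, T(8)=-1500, T(9)=-3036, T(10)=-6108, T(11)=-12252, T(12)=-24540, T(13)=-49116, T(14)=-98268, T(15)=-196572; answer -196572
Part 2: U1 = -196572; r = 7; remainder = value at the root: 4*(7)^2 - 9*(7)^1 + 3 = (196) + (-63) + (3) = 136; answer 136
Part 3: U2 = 136; d = 1; f(2) = -2*(-18) + 3*(1) = 39; iterating: f(2)=39, f(3)=-132, f(4)=381, f(5)=-1158, f(6)=3459, f(7)=-10392, f(8)=31161; answer 31161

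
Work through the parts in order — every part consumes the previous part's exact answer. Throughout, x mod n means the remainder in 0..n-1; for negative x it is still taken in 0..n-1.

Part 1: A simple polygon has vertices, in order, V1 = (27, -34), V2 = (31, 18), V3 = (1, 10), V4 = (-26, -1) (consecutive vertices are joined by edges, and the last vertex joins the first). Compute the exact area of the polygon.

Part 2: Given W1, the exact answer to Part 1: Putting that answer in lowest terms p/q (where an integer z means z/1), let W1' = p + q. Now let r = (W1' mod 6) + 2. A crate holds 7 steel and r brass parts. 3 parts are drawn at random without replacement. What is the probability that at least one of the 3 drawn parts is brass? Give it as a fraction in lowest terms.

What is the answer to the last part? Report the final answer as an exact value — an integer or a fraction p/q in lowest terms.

Part 1: cross terms: (27*18 - 31*-34)=1540, (31*10 - 1*18)=292, (1*-1 - -26*10)=259, (-26*-34 - 27*-1)=911; twice the area = |3002| = 3002; area = 1501; answer 1501
Part 2: W1 = 1501; threaded value p + q = 1502; r = 4; total draws C(11,3) = 165; complement C(7,3) = 35; favorable 165 - 35 = 130; P = 26/33; answer 26/33

26/33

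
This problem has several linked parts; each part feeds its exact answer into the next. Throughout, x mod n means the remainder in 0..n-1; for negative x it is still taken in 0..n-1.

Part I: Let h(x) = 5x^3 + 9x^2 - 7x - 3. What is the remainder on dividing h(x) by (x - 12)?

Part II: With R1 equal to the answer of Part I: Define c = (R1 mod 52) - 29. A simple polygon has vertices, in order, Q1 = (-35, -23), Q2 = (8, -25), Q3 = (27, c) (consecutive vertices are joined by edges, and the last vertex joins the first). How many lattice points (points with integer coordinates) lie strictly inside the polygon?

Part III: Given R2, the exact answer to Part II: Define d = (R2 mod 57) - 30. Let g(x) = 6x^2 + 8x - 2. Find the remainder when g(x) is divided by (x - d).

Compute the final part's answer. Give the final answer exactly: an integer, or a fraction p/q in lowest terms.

Part I: remainder = value at the root: 5*(12)^3 + 9*(12)^2 - 7*(12)^1 - 3 = (8640) + (1296) + (-84) + (-3) = 9849; answer 9849
Part II: R1 = 9849; c = -8; cross terms: (-35*-25 - 8*-23)=1059, (8*-8 - 27*-25)=611, (27*-23 - -35*-8)=-901; twice the area = |769| = 769; area = 769/2; boundary points = 1 + 1 + 1 = 3; strictly interior points = area - boundary/2 + 1 = 384; answer 384
Part III: R2 = 384; d = 12; remainder = value at the root: 6*(12)^2 + 8*(12)^1 - 2 = (864) + (96) + (-2) = 958; answer 958

958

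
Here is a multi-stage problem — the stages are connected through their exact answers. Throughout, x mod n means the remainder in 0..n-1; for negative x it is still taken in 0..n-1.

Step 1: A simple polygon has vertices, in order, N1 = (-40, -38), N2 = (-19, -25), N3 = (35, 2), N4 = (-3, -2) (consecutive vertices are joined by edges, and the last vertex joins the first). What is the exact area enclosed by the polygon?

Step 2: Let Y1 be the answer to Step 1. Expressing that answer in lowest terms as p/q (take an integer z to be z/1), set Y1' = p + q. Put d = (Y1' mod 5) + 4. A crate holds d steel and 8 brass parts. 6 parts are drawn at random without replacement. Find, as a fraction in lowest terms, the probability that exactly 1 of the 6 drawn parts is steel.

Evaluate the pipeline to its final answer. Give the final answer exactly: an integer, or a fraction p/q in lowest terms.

16/143

Step 1: cross terms: (-40*-25 - -19*-38)=278, (-19*2 - 35*-25)=837, (35*-2 - -3*2)=-64, (-3*-38 - -40*-2)=34; twice the area = |1085| = 1085; area = 1085/2; answer 1085/2
Step 2: Y1 = 1085/2; threaded value p + q = 1087; d = 6; total draws C(14,6) = 3003; favorable C(6,1)*C(8,5) = 336; P = 16/143; answer 16/143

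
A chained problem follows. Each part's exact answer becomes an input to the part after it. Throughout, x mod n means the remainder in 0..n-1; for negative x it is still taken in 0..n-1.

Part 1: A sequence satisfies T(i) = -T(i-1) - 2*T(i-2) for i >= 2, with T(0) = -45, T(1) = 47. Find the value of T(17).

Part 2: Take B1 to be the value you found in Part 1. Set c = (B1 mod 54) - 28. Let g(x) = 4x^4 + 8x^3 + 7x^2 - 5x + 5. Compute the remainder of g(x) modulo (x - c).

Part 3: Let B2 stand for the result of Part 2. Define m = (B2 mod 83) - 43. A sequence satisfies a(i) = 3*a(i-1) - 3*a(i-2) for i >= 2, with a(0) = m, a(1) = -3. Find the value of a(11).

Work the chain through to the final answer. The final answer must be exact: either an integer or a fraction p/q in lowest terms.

Part 1: T(2) = -1*(47) - 2*(-45) = 43; iterating: T(2)=43, T(3)=-137, T(4)=51, T(5)=223, T(6)=-325, T(7)=-121, T(8)=771, T(9)=-529, T(10)=-1013, T(11)=2071, T(12)=-45, T(13)=-4097, T(14)=4187, T(15)=4007, T(16)=-12381, T(17)=4367; answer 4367
Part 2: B1 = 4367; c = 19; remainder = value at the root: 4*(19)^4 + 8*(19)^3 + 7*(19)^2 - 5*(19)^1 + 5 = (521284) + (54872) + (2527) + (-95) + (5) = 578593; answer 578593
Part 3: B2 = 578593; m = -43; a(2) = 3*(-3) - 3*(-43) = 120; iterating: a(2)=120, a(3)=369, a(4)=747, a(5)=1134, a(6)=1161, a(7)=81, a(8)=-3240, a(9)=-9963, a(10)=-20169, a(11)=-30618; answer -30618

-30618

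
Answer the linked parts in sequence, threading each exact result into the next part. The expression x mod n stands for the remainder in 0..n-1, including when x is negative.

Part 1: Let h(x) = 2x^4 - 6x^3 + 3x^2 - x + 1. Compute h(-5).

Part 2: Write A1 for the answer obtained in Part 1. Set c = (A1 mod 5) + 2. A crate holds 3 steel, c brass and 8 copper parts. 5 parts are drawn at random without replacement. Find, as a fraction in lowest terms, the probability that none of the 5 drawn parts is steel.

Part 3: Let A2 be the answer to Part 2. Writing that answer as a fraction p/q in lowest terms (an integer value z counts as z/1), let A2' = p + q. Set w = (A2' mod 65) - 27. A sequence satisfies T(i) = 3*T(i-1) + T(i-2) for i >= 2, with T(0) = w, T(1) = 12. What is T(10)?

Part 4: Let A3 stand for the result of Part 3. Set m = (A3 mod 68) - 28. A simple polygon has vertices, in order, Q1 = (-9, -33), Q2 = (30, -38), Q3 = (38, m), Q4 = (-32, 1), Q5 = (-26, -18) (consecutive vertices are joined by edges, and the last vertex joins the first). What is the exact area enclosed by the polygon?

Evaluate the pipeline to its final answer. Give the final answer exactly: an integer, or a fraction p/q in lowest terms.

Part 1: 2*(-5)^4 - 6*(-5)^3 + 3*(-5)^2 - 1*(-5)^1 + 1 = (1250) + (750) + (75) + (5) + (1) = 2081; answer 2081
Part 2: A1 = 2081; c = 3; total draws C(14,5) = 2002; favorable C(11,5) = 462; P = 3/13; answer 3/13
Part 3: A2 = 3/13; threaded value p + q = 16; w = -11; T(2) = 3*(12) + 1*(-11) = 25; iterating: T(2)=25, T(3)=87, T(4)=286, T(5)=945, T(6)=3121, T(7)=10308, T(8)=34045, T(9)=112443, T(10)=371374; answer 371374
Part 4: A3 = 371374; m = -2; cross terms: (-9*-38 - 30*-33)=1332, (30*-2 - 38*-38)=1384, (38*1 - -32*-2)=-26, (-32*-18 - -26*1)=602, (-26*-33 - -9*-18)=696; twice the area = |3988| = 3988; area = 1994; answer 1994

1994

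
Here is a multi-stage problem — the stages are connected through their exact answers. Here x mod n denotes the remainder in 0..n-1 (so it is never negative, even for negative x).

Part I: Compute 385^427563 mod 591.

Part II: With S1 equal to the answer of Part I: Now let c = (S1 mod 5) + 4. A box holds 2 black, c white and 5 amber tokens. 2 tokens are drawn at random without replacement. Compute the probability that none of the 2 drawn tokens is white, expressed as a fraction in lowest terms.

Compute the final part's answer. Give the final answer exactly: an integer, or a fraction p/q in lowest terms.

7/22

Part I: squarings mod 591: 385^1=385, 385^2=475, 385^4=454, 385^8=448, 385^16=355, 385^32=142, 385^64=70, 385^128=172, 385^256=34, 385^512=565, 385^1024=85, 385^2048=133, 385^4096=550, 385^8192=499, 385^16384=190, 385^32768=49, 385^65536=37, 385^131072=187, 385^262144=100; 385^427563 = 385^1 * 385^2 * 385^8 * 385^32 * 385^512 * 385^1024 * 385^32768 * 385^131072 * 385^262144 = 226 (mod 591); answer 226
Part II: S1 = 226; c = 5; total draws C(12,2) = 66; favorable C(7,2) = 21; P = 7/22; answer 7/22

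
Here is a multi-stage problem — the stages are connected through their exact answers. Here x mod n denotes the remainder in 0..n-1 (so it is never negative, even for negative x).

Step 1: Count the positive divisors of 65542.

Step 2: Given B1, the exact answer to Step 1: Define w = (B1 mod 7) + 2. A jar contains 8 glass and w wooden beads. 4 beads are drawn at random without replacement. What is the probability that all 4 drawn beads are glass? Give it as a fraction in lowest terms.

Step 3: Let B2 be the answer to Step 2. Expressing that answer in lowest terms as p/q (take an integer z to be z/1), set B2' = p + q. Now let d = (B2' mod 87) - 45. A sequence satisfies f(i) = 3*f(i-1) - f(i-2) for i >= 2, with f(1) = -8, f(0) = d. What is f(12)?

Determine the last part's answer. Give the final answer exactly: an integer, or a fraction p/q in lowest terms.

-742875

Step 1: 65542 = 2 * 32771; number of divisors = (1+1) * (1+1) = 4; answer 4
Step 2: B1 = 4; w = 6; total draws C(14,4) = 1001; favorable C(8,4) = 70; P = 10/143; answer 10/143
Step 3: B2 = 10/143; threaded value p + q = 153; d = 21; f(2) = 3*(-8) - 1*(21) = -45; iterating: f(2)=-45, f(3)=-127, f(4)=-336, f(5)=-881, f(6)=-2307, f(7)=-6040, f(8)=-15813, f(9)=-41399, f(10)=-108384, f(11)=-283753, f(12)=-742875; answer -742875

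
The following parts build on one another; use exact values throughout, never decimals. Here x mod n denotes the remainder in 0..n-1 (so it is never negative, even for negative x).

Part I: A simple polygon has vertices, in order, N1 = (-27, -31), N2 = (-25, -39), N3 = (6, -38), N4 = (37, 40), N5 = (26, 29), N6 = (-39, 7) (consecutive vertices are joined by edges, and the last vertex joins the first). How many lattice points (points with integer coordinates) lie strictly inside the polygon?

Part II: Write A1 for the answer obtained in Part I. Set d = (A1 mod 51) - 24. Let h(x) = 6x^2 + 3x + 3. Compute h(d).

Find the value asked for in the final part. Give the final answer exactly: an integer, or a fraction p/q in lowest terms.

978

Part I: cross terms: (-27*-39 - -25*-31)=278, (-25*-38 - 6*-39)=1184, (6*40 - 37*-38)=1646, (37*29 - 26*40)=33, (26*7 - -39*29)=1313, (-39*-31 - -27*7)=1398; twice the area = |5852| = 5852; area = 2926; boundary points = 2 + 1 + 1 + 11 + 1 + 2 = 18; strictly interior points = area - boundary/2 + 1 = 2918; answer 2918
Part II: A1 = 2918; d = -13; 6*(-13)^2 + 3*(-13)^1 + 3 = (1014) + (-39) + (3) = 978; answer 978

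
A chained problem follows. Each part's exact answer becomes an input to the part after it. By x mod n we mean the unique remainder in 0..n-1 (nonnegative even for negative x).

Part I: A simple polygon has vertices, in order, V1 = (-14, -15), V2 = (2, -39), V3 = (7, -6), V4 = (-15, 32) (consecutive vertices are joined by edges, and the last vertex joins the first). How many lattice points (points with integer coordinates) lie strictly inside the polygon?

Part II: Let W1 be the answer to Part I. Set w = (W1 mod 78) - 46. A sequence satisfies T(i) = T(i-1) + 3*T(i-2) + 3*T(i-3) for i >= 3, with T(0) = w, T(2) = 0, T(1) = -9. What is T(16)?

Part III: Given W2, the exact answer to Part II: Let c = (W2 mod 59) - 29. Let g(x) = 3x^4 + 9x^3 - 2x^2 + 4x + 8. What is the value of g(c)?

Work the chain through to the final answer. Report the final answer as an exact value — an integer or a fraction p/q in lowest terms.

Part I: cross terms: (-14*-39 - 2*-15)=576, (2*-6 - 7*-39)=261, (7*32 - -15*-6)=134, (-15*-15 - -14*32)=673; twice the area = |1644| = 1644; area = 822; boundary points = 8 + 1 + 2 + 1 = 12; strictly interior points = area - boundary/2 + 1 = 817; answer 817
Part II: W1 = 817; w = -9; T(3) = 1*(0) + 3*(-9) + 3*(-9) = -54; iterating: T(3)=-54, T(4)=-81, T(5)=-243, T(6)=-648, T(7)=-1620, T(8)=-4293, T(9)=-11097, T(10)=-28836, T(11)=-75006, T(12)=-194805, T(13)=-506331, T(14)=-1315764, T(15)=-3419172, T(16)=-8885457; answer -8885457
Part III: W2 = -8885457; c = -27; 3*(-27)^4 + 9*(-27)^3 - 2*(-27)^2 + 4*(-27)^1 + 8 = (1594323) + (-177147) + (-1458) + (-108) + (8) = 1415618; answer 1415618

1415618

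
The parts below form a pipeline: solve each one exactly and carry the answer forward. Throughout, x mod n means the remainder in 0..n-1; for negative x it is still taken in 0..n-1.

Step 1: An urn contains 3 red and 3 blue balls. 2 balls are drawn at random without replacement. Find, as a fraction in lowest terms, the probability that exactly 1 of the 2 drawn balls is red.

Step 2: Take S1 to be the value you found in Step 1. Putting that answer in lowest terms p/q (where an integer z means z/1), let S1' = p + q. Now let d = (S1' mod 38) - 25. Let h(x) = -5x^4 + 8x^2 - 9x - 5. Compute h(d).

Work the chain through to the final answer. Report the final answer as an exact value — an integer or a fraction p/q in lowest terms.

Step 1: total draws C(6,2) = 15; favorable C(3,1)*C(3,1) = 9; P = 3/5; answer 3/5
Step 2: S1 = 3/5; threaded value p + q = 8; d = -17; -5*(-17)^4 + 8*(-17)^2 - 9*(-17)^1 - 5 = (-417605) + (2312) + (153) + (-5) = -415145; answer -415145

-415145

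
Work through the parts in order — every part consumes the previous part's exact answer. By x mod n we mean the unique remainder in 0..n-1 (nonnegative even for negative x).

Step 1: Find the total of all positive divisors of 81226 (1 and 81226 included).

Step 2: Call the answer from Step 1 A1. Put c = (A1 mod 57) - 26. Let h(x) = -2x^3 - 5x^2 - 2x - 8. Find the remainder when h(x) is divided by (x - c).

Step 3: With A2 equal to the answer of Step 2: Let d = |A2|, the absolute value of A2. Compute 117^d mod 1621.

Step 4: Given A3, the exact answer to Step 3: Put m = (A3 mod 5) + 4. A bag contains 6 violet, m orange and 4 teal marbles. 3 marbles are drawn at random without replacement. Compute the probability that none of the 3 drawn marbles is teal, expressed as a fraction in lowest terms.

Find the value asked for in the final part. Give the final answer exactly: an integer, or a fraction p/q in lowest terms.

Step 1: 81226 = 2 * 17 * 2389; sigma = (1 + 2) * (1 + 17) * (1 + 2389) = 3 * 18 * 2390 = 129060; answer 129060
Step 2: A1 = 129060; c = -14; remainder = value at the root: -2*(-14)^3 - 5*(-14)^2 - 2*(-14)^1 - 8 = (5488) + (-980) + (28) + (-8) = 4528; answer 4528
Step 3: A2 = 4528; d = 4528; squarings mod 1621: 117^1=117, 117^2=721, 117^4=1121, 117^8=366, 117^16=1034, 117^32=917, 117^64=1211, 117^128=1137, 117^256=832, 117^512=57, 117^1024=7, 117^2048=49, 117^4096=780; 117^4528 = 117^16 * 117^32 * 117^128 * 117^256 * 117^4096 = 1590 (mod 1621); answer 1590
Step 4: A3 = 1590; m = 4; total draws C(14,3) = 364; favorable C(10,3) = 120; P = 30/91; answer 30/91

30/91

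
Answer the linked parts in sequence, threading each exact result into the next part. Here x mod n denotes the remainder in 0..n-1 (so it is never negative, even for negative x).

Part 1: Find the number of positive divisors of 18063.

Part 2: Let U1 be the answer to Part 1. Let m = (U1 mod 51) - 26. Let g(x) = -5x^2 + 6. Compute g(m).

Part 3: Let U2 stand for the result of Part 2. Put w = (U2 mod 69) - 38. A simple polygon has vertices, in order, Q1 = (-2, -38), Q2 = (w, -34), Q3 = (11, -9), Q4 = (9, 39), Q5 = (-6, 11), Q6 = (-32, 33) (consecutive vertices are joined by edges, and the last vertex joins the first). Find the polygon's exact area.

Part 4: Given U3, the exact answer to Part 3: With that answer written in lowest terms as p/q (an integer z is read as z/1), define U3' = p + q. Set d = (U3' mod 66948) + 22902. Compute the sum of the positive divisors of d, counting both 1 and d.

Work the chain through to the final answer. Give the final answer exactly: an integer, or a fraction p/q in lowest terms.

33120

Part 1: 18063 = 3^4 * 223; number of divisors = (4+1) * (1+1) = 10; answer 10
Part 2: U1 = 10; m = -16; -5*(-16)^2 + 6 = (-1280) + (6) = -1274; answer -1274
Part 3: U2 = -1274; w = -1; cross terms: (-2*-34 - -1*-38)=30, (-1*-9 - 11*-34)=383, (11*39 - 9*-9)=510, (9*11 - -6*39)=333, (-6*33 - -32*11)=154, (-32*-38 - -2*33)=1282; twice the area = |2692| = 2692; area = 1346; answer 1346
Part 4: U3 = 1346; threaded value p + q = 1347; d = 24249; 24249 = 3 * 59 * 137; sigma = (1 + 3) * (1 + 59) * (1 + 137) = 4 * 60 * 138 = 33120; answer 33120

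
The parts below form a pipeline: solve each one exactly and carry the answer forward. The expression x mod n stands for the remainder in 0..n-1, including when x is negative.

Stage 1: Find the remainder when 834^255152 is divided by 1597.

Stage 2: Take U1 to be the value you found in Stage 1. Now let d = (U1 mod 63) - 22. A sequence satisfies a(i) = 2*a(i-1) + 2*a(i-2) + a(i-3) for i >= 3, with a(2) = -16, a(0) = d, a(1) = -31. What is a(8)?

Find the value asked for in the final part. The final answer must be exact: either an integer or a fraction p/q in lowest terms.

Stage 1: squarings mod 1597: 834^1=834, 834^2=861, 834^4=313, 834^8=552, 834^16=1274, 834^32=524, 834^64=1489, 834^128=485, 834^256=466, 834^512=1561, 834^1024=1296, 834^2048=1169, 834^4096=1126, 834^8192=1455, 834^16384=1000, 834^32768=278, 834^65536=628, 834^131072=1522; 834^255152 = 834^16 * 834^32 * 834^128 * 834^1024 * 834^8192 * 834^16384 * 834^32768 * 834^65536 * 834^131072 = 144 (mod 1597); answer 144
Stage 2: U1 = 144; d = -4; a(3) = 2*(-16) + 2*(-31) + 1*(-4) = -98; iterating: a(3)=-98, a(4)=-259, a(5)=-730, a(6)=-2076, a(7)=-5871, a(8)=-16624; answer -16624

-16624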